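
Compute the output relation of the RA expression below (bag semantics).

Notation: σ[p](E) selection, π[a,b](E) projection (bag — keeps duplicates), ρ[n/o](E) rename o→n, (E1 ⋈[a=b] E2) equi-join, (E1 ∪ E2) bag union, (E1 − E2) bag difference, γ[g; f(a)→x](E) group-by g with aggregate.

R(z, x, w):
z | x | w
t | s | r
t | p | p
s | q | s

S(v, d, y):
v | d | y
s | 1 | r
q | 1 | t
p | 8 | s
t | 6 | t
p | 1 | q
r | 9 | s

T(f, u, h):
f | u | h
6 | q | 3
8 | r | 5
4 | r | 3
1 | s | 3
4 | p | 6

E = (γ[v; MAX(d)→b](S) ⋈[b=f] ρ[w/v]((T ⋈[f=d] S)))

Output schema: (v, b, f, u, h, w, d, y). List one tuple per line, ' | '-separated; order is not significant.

Subexpression sizes:
  S → 6
  γ[v; MAX(d)→b](S) → 5
  T → 5
  S → 6
  (T ⋈[f=d] S) → 5
  ρ[w/v]((T ⋈[f=d] S)) → 5
  (γ[v; MAX(d)→b](S) ⋈[b=f] ρ[w/v]((T ⋈[f=d] S))) → 8

== RESULT ==
v | b | f | u | h | w | d | y
p | 8 | 8 | r | 5 | p | 8 | s
q | 1 | 1 | s | 3 | p | 1 | q
q | 1 | 1 | s | 3 | q | 1 | t
q | 1 | 1 | s | 3 | s | 1 | r
s | 1 | 1 | s | 3 | p | 1 | q
s | 1 | 1 | s | 3 | q | 1 | t
s | 1 | 1 | s | 3 | s | 1 | r
t | 6 | 6 | q | 3 | t | 6 | t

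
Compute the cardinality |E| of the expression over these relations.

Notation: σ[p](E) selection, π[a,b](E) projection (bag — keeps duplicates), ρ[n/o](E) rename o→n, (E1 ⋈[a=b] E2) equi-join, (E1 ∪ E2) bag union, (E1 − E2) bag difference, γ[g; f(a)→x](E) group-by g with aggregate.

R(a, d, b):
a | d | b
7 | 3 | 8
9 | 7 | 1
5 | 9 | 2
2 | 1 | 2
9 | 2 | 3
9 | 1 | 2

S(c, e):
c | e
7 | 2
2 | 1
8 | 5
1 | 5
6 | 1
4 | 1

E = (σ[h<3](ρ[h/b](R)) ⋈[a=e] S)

Stepwise |·|:
  R → 6
  ρ[h/b](R) → 6
  σ[h<3](ρ[h/b](R)) → 4
  S → 6
  (σ[h<3](ρ[h/b](R)) ⋈[a=e] S) → 3

|E| = 3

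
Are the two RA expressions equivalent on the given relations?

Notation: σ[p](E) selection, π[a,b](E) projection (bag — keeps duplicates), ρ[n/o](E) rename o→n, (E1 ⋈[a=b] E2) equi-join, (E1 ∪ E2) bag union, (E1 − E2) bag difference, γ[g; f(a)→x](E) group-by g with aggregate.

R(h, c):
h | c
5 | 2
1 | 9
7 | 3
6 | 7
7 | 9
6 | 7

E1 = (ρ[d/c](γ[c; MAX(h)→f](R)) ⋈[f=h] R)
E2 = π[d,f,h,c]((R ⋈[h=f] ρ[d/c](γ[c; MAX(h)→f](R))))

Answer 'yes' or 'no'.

E1 per-node cardinality:
  R → 6
  γ[c; MAX(h)→f](R) → 4
  ρ[d/c](γ[c; MAX(h)→f](R)) → 4
  R → 6
  (ρ[d/c](γ[c; MAX(h)→f](R)) ⋈[f=h] R) → 7
E2 per-node cardinality:
  R → 6
  R → 6
  γ[c; MAX(h)→f](R) → 4
  ρ[d/c](γ[c; MAX(h)→f](R)) → 4
  (R ⋈[h=f] ρ[d/c](γ[c; MAX(h)→f](R))) → 7
  π[d,f,h,c]((R ⋈[h=f] ρ[d/c](γ[c; MAX(h)→f](R)))) → 7

E1 and E2 produce the same multiset:
d | f | h | c
2 | 5 | 5 | 2
3 | 7 | 7 | 3
3 | 7 | 7 | 9
7 | 6 | 6 | 7
7 | 6 | 6 | 7
9 | 7 | 7 | 3
9 | 7 | 7 | 9

yes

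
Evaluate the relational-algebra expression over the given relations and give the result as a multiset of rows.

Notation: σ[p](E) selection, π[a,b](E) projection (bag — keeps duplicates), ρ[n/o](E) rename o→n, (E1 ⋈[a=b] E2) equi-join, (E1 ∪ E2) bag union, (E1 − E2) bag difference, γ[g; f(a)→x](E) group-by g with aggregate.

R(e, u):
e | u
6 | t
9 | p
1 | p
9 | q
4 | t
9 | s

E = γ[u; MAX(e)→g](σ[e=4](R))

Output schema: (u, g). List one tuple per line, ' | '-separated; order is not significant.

Per-node cardinality:
  R → 6
  σ[e=4](R) → 1
  γ[u; MAX(e)→g](σ[e=4](R)) → 1

== RESULT ==
u | g
t | 4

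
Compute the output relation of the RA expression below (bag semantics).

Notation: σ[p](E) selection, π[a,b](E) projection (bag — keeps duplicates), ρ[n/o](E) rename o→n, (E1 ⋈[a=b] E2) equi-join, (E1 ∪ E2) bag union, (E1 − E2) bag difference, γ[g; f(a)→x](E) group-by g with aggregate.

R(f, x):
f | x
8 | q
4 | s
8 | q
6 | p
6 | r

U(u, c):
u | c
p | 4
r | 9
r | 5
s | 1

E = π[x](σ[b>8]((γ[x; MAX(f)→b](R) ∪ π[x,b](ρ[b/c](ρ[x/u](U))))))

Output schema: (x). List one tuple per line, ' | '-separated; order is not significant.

Subexpression sizes:
  R → 5
  γ[x; MAX(f)→b](R) → 4
  U → 4
  ρ[x/u](U) → 4
  ρ[b/c](ρ[x/u](U)) → 4
  π[x,b](ρ[b/c](ρ[x/u](U))) → 4
  (γ[x; MAX(f)→b](R) ∪ π[x,b](ρ[b/c](ρ[x/u](U)))) → 8
  σ[b>8]((γ[x; MAX(f)→b](R) ∪ π[x,b](ρ[b/c](ρ[x/u](U))))) → 1
  π[x](σ[b>8]((γ[x; MAX(f)→b](R) ∪ π[x,b](ρ[b/c](ρ[x/u](U)))))) → 1

== RESULT ==
x
r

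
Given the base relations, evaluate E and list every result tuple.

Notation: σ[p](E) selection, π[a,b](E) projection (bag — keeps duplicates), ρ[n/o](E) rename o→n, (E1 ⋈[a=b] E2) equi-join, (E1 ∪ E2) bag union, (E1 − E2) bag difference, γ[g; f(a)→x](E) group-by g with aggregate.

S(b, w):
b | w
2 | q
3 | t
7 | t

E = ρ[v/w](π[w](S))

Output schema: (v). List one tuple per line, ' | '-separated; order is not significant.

Per-node cardinality:
  S → 3
  π[w](S) → 3
  ρ[v/w](π[w](S)) → 3

== RESULT ==
v
q
t
t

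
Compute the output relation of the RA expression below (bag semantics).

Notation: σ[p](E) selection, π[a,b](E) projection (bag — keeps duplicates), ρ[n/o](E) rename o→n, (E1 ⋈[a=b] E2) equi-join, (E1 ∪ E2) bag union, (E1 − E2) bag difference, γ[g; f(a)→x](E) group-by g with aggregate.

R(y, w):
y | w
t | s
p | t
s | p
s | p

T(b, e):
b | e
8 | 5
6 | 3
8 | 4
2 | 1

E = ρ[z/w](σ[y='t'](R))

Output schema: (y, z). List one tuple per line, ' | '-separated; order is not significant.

Row counts bottom-up:
  R → 4
  σ[y='t'](R) → 1
  ρ[z/w](σ[y='t'](R)) → 1

== RESULT ==
y | z
t | s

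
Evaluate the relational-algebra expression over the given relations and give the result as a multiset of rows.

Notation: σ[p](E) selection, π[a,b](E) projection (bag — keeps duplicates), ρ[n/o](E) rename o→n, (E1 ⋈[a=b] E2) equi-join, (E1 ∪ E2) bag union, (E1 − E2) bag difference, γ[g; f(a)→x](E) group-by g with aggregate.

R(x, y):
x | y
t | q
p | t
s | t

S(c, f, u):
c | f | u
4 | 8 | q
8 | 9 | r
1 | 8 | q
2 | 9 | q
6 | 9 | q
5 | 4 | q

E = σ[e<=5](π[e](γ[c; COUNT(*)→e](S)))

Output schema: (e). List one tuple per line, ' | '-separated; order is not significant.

Stepwise |·|:
  S → 6
  γ[c; COUNT(*)→e](S) → 6
  π[e](γ[c; COUNT(*)→e](S)) → 6
  σ[e<=5](π[e](γ[c; COUNT(*)→e](S))) → 6

== RESULT ==
e
1
1
1
1
1
1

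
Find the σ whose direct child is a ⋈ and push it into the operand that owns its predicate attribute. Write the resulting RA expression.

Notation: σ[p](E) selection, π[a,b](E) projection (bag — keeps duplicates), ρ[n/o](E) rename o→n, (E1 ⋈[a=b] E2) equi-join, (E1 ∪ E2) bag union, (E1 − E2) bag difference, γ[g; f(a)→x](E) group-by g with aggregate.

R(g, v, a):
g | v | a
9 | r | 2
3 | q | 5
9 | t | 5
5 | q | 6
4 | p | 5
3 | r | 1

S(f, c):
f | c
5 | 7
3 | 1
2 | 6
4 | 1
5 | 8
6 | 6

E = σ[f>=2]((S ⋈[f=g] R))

σ filters on f, owned by the left side.
E' = (σ[f>=2](S) ⋈[f=g] R)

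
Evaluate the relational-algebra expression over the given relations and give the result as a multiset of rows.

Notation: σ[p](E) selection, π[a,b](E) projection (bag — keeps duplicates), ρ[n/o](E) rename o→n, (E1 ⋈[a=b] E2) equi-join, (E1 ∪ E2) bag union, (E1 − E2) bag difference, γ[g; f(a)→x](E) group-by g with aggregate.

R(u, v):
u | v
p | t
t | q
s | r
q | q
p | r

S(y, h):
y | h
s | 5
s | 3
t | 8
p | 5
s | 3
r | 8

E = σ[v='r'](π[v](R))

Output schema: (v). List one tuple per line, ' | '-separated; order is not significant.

Subexpression sizes:
  R → 5
  π[v](R) → 5
  σ[v='r'](π[v](R)) → 2

== RESULT ==
v
r
r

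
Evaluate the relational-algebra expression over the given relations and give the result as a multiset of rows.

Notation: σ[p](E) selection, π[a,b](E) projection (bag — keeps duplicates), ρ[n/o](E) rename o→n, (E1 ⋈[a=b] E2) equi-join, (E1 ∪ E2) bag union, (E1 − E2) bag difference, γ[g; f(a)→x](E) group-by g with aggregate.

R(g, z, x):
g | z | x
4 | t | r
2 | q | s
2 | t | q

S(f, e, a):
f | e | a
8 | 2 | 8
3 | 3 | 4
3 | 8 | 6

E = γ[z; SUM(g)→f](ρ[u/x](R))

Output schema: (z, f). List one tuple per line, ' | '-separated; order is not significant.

Per-node cardinality:
  R → 3
  ρ[u/x](R) → 3
  γ[z; SUM(g)→f](ρ[u/x](R)) → 2

== RESULT ==
z | f
q | 2
t | 6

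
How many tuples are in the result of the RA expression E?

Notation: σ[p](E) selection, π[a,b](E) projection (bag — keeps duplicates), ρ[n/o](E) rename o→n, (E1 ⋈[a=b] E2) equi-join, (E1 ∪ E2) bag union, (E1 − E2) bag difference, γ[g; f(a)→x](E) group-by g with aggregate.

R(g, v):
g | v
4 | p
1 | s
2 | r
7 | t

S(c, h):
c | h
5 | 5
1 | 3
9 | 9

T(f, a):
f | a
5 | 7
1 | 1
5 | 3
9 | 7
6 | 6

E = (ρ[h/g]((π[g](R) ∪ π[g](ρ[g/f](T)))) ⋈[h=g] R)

Stepwise |·|:
  R → 4
  π[g](R) → 4
  T → 5
  ρ[g/f](T) → 5
  π[g](ρ[g/f](T)) → 5
  (π[g](R) ∪ π[g](ρ[g/f](T))) → 9
  ρ[h/g]((π[g](R) ∪ π[g](ρ[g/f](T)))) → 9
  R → 4
  (ρ[h/g]((π[g](R) ∪ π[g](ρ[g/f](T)))) ⋈[h=g] R) → 5

|E| = 5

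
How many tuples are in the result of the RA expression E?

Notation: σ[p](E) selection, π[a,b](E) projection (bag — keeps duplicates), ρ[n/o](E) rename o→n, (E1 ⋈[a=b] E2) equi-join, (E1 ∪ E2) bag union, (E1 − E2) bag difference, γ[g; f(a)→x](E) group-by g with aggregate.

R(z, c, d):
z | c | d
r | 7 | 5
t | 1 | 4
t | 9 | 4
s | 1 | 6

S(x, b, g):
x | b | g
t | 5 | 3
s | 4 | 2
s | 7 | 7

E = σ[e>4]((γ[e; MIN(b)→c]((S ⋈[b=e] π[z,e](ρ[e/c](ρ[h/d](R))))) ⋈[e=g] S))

Per-node cardinality:
  S → 3
  R → 4
  ρ[h/d](R) → 4
  ρ[e/c](ρ[h/d](R)) → 4
  π[z,e](ρ[e/c](ρ[h/d](R))) → 4
  (S ⋈[b=e] π[z,e](ρ[e/c](ρ[h/d](R)))) → 1
  γ[e; MIN(b)→c]((S ⋈[b=e] π[z,e](ρ[e/c](ρ[h/d](R))))) → 1
  S → 3
  (γ[e; MIN(b)→c]((S ⋈[b=e] π[z,e](ρ[e/c](ρ[h/d](R))))) ⋈[e=g] S) → 1
  σ[e>4]((γ[e; MIN(b)→c]((S ⋈[b=e] π[z,e](ρ[e/c](ρ[h/d](R))))) ⋈[e=g] S)) → 1

|E| = 1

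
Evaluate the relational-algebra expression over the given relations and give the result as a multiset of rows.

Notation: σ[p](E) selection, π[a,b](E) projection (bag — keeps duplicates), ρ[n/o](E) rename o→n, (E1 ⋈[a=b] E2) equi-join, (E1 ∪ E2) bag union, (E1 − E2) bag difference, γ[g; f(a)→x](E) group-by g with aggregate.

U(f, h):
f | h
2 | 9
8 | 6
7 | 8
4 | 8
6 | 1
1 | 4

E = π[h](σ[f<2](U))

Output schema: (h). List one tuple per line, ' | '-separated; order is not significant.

Per-node cardinality:
  U → 6
  σ[f<2](U) → 1
  π[h](σ[f<2](U)) → 1

== RESULT ==
h
4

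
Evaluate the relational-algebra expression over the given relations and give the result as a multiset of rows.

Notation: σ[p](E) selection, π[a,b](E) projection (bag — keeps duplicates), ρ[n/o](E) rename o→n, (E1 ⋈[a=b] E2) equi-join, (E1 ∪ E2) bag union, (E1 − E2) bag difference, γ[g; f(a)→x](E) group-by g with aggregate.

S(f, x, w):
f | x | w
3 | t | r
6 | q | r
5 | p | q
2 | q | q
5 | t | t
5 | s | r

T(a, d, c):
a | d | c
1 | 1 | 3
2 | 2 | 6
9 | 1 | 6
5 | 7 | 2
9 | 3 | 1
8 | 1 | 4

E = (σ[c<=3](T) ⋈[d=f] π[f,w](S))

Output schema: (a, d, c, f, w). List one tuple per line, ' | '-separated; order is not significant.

Row counts bottom-up:
  T → 6
  σ[c<=3](T) → 3
  S → 6
  π[f,w](S) → 6
  (σ[c<=3](T) ⋈[d=f] π[f,w](S)) → 1

== RESULT ==
a | d | c | f | w
9 | 3 | 1 | 3 | r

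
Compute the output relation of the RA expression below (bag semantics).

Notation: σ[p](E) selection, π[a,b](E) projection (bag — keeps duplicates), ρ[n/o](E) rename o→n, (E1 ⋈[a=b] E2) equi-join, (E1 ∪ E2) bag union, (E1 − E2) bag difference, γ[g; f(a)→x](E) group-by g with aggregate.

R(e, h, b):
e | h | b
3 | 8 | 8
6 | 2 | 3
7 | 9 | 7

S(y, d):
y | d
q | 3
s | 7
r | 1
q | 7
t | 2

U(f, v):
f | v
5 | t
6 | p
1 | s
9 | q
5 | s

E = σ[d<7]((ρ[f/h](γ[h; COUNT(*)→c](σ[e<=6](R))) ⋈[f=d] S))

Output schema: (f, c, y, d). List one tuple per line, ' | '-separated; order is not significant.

Row counts bottom-up:
  R → 3
  σ[e<=6](R) → 2
  γ[h; COUNT(*)→c](σ[e<=6](R)) → 2
  ρ[f/h](γ[h; COUNT(*)→c](σ[e<=6](R))) → 2
  S → 5
  (ρ[f/h](γ[h; COUNT(*)→c](σ[e<=6](R))) ⋈[f=d] S) → 1
  σ[d<7]((ρ[f/h](γ[h; COUNT(*)→c](σ[e<=6](R))) ⋈[f=d] S)) → 1

== RESULT ==
f | c | y | d
2 | 1 | t | 2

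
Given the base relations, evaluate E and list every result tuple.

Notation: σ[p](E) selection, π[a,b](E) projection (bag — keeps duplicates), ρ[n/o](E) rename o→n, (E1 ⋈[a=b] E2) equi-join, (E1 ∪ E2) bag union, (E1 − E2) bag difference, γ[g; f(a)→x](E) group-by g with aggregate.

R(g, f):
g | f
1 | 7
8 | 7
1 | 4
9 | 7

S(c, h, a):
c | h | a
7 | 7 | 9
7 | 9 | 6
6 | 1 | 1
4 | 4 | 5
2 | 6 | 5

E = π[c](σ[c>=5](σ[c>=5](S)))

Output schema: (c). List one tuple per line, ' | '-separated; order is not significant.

Row counts bottom-up:
  S → 5
  σ[c>=5](S) → 3
  σ[c>=5](σ[c>=5](S)) → 3
  π[c](σ[c>=5](σ[c>=5](S))) → 3

== RESULT ==
c
6
7
7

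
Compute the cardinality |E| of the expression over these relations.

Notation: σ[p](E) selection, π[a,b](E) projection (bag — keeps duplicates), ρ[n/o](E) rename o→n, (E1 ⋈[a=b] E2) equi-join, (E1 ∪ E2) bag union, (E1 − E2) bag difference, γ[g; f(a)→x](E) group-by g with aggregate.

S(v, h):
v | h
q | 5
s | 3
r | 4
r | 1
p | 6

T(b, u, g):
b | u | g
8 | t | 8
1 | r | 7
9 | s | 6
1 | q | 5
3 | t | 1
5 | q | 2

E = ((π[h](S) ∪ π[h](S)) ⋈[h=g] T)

Subexpression sizes:
  S → 5
  π[h](S) → 5
  S → 5
  π[h](S) → 5
  (π[h](S) ∪ π[h](S)) → 10
  T → 6
  ((π[h](S) ∪ π[h](S)) ⋈[h=g] T) → 6

|E| = 6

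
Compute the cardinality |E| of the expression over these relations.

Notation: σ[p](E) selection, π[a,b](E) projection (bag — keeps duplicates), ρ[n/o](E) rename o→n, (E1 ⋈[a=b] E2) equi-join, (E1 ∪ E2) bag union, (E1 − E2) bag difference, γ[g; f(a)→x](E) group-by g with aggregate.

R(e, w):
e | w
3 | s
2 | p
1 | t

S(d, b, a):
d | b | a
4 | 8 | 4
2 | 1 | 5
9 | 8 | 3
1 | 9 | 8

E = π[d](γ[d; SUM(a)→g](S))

Stepwise |·|:
  S → 4
  γ[d; SUM(a)→g](S) → 4
  π[d](γ[d; SUM(a)→g](S)) → 4

|E| = 4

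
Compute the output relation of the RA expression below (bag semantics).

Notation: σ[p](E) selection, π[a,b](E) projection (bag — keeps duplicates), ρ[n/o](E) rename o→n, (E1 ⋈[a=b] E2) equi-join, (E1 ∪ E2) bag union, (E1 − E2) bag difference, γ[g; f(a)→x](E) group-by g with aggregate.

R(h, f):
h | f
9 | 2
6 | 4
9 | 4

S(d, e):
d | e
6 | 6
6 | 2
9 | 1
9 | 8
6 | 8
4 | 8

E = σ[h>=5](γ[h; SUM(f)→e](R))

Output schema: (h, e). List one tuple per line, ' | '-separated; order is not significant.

Subexpression sizes:
  R → 3
  γ[h; SUM(f)→e](R) → 2
  σ[h>=5](γ[h; SUM(f)→e](R)) → 2

== RESULT ==
h | e
6 | 4
9 | 6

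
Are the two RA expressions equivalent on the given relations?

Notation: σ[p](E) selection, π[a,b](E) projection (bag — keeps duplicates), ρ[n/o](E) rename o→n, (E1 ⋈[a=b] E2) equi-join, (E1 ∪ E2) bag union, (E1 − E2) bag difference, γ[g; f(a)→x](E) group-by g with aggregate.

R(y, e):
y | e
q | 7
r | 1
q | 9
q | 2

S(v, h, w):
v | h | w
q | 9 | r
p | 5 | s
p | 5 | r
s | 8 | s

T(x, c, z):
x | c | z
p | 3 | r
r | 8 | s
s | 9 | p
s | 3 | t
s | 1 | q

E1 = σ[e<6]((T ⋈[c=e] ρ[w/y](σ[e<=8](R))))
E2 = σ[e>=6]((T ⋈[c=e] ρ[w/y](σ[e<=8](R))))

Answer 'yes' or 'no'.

E1 per-node cardinality:
  T → 5
  R → 4
  σ[e<=8](R) → 3
  ρ[w/y](σ[e<=8](R)) → 3
  (T ⋈[c=e] ρ[w/y](σ[e<=8](R))) → 1
  σ[e<6]((T ⋈[c=e] ρ[w/y](σ[e<=8](R)))) → 1
E2 per-node cardinality:
  T → 5
  R → 4
  σ[e<=8](R) → 3
  ρ[w/y](σ[e<=8](R)) → 3
  (T ⋈[c=e] ρ[w/y](σ[e<=8](R))) → 1
  σ[e>=6]((T ⋈[c=e] ρ[w/y](σ[e<=8](R)))) → 0

E1 result:
x | c | z | w | e
s | 1 | q | r | 1
E2 result:
x | c | z | w | e
(0 rows)
Witness: ('s', 1, 'q', 'r', 1) appears 1× in E1 but 0× in E2.

no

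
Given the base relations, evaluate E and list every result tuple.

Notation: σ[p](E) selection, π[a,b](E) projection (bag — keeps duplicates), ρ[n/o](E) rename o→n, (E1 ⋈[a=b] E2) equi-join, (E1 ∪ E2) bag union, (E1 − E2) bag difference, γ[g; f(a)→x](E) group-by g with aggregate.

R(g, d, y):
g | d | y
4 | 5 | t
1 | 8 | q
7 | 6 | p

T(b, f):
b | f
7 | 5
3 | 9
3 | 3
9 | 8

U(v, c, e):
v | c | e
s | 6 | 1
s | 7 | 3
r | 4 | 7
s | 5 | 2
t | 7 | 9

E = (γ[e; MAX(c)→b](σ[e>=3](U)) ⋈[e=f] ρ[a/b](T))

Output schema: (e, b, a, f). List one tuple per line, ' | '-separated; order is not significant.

Stepwise |·|:
  U → 5
  σ[e>=3](U) → 3
  γ[e; MAX(c)→b](σ[e>=3](U)) → 3
  T → 4
  ρ[a/b](T) → 4
  (γ[e; MAX(c)→b](σ[e>=3](U)) ⋈[e=f] ρ[a/b](T)) → 2

== RESULT ==
e | b | a | f
3 | 7 | 3 | 3
9 | 7 | 3 | 9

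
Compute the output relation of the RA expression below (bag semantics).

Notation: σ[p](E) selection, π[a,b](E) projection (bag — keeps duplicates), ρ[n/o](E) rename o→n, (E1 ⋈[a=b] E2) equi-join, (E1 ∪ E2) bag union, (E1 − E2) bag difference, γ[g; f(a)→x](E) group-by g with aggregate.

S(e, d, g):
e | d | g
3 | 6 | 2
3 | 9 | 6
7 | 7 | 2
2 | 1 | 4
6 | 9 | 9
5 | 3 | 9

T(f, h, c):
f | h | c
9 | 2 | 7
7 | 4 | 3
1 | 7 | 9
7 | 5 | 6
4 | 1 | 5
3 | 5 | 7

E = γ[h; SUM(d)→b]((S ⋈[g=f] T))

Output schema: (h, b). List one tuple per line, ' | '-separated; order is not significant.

Stepwise |·|:
  S → 6
  T → 6
  (S ⋈[g=f] T) → 3
  γ[h; SUM(d)→b]((S ⋈[g=f] T)) → 2

== RESULT ==
h | b
1 | 1
2 | 12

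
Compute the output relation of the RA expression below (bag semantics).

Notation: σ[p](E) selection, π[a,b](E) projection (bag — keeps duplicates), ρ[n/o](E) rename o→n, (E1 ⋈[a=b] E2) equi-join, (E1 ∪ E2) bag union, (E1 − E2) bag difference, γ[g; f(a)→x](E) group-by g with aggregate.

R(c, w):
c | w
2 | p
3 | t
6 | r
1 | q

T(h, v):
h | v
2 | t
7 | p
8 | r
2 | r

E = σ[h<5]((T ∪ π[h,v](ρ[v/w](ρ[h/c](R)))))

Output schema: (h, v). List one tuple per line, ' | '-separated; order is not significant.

Stepwise |·|:
  T → 4
  R → 4
  ρ[h/c](R) → 4
  ρ[v/w](ρ[h/c](R)) → 4
  π[h,v](ρ[v/w](ρ[h/c](R))) → 4
  (T ∪ π[h,v](ρ[v/w](ρ[h/c](R)))) → 8
  σ[h<5]((T ∪ π[h,v](ρ[v/w](ρ[h/c](R))))) → 5

== RESULT ==
h | v
1 | q
2 | p
2 | r
2 | t
3 | t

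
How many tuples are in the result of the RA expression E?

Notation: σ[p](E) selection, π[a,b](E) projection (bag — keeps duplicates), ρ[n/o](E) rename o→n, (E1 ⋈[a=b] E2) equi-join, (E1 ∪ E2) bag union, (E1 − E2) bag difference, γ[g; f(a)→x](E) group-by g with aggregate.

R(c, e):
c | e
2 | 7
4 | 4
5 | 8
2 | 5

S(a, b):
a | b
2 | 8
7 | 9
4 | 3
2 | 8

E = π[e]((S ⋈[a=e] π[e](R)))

Row counts bottom-up:
  S → 4
  R → 4
  π[e](R) → 4
  (S ⋈[a=e] π[e](R)) → 2
  π[e]((S ⋈[a=e] π[e](R))) → 2

|E| = 2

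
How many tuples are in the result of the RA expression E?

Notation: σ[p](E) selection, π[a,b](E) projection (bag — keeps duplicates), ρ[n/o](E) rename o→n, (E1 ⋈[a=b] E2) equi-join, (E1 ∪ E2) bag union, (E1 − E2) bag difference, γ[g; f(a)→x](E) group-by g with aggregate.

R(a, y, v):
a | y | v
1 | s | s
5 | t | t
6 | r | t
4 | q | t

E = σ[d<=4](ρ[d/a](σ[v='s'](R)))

Per-node cardinality:
  R → 4
  σ[v='s'](R) → 1
  ρ[d/a](σ[v='s'](R)) → 1
  σ[d<=4](ρ[d/a](σ[v='s'](R))) → 1

|E| = 1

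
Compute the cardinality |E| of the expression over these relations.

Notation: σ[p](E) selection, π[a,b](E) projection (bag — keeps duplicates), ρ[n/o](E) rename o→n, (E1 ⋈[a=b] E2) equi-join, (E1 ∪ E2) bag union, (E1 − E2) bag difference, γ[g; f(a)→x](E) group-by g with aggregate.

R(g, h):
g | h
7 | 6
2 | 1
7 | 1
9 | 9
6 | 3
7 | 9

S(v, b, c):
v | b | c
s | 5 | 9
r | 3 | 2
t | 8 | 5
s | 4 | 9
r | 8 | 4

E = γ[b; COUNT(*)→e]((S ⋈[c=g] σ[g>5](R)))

Per-node cardinality:
  S → 5
  R → 6
  σ[g>5](R) → 5
  (S ⋈[c=g] σ[g>5](R)) → 2
  γ[b; COUNT(*)→e]((S ⋈[c=g] σ[g>5](R))) → 2

|E| = 2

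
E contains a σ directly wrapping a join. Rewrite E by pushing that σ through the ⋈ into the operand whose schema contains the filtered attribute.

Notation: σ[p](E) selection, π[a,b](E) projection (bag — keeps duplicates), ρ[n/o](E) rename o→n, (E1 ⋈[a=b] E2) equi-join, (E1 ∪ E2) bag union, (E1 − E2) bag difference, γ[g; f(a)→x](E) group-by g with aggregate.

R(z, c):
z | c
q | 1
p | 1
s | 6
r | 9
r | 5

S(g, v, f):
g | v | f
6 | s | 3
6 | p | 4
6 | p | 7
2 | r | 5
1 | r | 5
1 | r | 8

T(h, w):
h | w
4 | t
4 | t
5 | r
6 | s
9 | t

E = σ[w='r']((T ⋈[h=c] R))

σ filters on w, owned by the left side.
E' = (σ[w='r'](T) ⋈[h=c] R)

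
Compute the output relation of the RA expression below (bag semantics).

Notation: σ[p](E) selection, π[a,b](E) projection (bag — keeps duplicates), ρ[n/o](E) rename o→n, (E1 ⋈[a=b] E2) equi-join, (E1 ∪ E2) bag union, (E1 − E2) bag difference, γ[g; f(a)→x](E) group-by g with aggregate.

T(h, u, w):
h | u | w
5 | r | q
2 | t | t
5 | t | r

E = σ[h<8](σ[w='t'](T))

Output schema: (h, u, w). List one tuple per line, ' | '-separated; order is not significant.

Stepwise |·|:
  T → 3
  σ[w='t'](T) → 1
  σ[h<8](σ[w='t'](T)) → 1

== RESULT ==
h | u | w
2 | t | t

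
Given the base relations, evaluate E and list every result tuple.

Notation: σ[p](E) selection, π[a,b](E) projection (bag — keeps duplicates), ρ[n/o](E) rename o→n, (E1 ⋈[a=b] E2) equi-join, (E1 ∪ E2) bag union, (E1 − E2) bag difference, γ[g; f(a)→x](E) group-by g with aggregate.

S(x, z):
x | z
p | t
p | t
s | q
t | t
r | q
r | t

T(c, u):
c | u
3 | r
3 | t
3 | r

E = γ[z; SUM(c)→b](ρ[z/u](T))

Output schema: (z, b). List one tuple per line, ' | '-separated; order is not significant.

Per-node cardinality:
  T → 3
  ρ[z/u](T) → 3
  γ[z; SUM(c)→b](ρ[z/u](T)) → 2

== RESULT ==
z | b
r | 6
t | 3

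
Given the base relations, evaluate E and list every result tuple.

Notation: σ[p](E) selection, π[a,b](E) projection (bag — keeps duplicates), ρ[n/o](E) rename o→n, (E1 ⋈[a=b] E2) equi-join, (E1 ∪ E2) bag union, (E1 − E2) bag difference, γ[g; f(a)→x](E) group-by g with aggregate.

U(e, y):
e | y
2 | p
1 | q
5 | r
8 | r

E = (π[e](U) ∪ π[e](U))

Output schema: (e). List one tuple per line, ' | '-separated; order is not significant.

Subexpression sizes:
  U → 4
  π[e](U) → 4
  U → 4
  π[e](U) → 4
  (π[e](U) ∪ π[e](U)) → 8

== RESULT ==
e
1
1
2
2
5
5
8
8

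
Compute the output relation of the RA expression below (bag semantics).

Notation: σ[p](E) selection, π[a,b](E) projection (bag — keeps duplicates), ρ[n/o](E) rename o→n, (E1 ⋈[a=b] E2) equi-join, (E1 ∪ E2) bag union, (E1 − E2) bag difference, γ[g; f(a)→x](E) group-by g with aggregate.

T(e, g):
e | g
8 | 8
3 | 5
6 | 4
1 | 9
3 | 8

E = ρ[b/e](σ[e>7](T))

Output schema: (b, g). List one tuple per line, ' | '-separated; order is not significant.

Stepwise |·|:
  T → 5
  σ[e>7](T) → 1
  ρ[b/e](σ[e>7](T)) → 1

== RESULT ==
b | g
8 | 8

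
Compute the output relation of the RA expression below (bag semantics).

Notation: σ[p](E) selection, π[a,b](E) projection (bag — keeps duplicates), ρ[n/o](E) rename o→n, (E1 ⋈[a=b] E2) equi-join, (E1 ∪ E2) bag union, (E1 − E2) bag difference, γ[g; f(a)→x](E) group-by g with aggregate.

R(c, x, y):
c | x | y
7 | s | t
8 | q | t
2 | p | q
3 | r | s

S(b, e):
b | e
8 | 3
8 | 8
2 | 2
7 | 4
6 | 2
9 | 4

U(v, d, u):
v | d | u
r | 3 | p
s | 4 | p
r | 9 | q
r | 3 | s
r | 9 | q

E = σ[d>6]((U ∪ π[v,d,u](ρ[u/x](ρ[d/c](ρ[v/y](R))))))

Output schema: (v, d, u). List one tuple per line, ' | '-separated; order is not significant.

Stepwise |·|:
  U → 5
  R → 4
  ρ[v/y](R) → 4
  ρ[d/c](ρ[v/y](R)) → 4
  ρ[u/x](ρ[d/c](ρ[v/y](R))) → 4
  π[v,d,u](ρ[u/x](ρ[d/c](ρ[v/y](R)))) → 4
  (U ∪ π[v,d,u](ρ[u/x](ρ[d/c](ρ[v/y](R))))) → 9
  σ[d>6]((U ∪ π[v,d,u](ρ[u/x](ρ[d/c](ρ[v/y](R)))))) → 4

== RESULT ==
v | d | u
r | 9 | q
r | 9 | q
t | 7 | s
t | 8 | q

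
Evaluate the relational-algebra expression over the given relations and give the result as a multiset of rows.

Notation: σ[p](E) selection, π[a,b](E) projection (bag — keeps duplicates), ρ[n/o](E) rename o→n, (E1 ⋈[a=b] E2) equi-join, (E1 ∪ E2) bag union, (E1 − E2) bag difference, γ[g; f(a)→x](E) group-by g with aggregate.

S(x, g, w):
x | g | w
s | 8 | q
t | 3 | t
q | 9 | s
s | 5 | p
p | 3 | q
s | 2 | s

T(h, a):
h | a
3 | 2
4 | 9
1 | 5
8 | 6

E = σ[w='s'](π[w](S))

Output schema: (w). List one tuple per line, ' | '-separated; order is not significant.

Row counts bottom-up:
  S → 6
  π[w](S) → 6
  σ[w='s'](π[w](S)) → 2

== RESULT ==
w
s
s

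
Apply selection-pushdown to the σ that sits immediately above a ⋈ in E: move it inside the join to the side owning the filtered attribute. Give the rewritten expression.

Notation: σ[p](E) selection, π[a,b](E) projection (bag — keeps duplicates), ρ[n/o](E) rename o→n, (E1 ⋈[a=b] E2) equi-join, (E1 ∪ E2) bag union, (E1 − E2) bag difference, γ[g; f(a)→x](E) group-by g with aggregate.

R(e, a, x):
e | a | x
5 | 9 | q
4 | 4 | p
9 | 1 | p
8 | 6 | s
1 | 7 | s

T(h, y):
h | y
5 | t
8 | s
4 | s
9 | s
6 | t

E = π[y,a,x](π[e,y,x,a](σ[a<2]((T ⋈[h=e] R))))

σ filters on a, owned by the right side.
E' = π[y,a,x](π[e,y,x,a]((T ⋈[h=e] σ[a<2](R))))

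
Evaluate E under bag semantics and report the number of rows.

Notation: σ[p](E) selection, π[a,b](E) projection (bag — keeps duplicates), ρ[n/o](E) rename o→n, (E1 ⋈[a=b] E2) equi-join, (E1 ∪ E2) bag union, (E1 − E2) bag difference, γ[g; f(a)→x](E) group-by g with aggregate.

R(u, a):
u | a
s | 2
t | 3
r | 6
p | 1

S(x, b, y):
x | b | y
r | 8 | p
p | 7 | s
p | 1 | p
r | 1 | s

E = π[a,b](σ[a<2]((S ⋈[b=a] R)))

Per-node cardinality:
  S → 4
  R → 4
  (S ⋈[b=a] R) → 2
  σ[a<2]((S ⋈[b=a] R)) → 2
  π[a,b](σ[a<2]((S ⋈[b=a] R))) → 2

|E| = 2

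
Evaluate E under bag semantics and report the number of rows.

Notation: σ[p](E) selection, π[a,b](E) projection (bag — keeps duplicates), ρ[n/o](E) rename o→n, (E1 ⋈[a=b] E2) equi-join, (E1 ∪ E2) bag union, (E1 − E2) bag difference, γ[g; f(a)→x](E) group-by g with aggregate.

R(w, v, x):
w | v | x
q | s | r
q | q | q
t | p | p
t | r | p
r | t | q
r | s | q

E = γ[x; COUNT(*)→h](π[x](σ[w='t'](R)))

Stepwise |·|:
  R → 6
  σ[w='t'](R) → 2
  π[x](σ[w='t'](R)) → 2
  γ[x; COUNT(*)→h](π[x](σ[w='t'](R))) → 1

|E| = 1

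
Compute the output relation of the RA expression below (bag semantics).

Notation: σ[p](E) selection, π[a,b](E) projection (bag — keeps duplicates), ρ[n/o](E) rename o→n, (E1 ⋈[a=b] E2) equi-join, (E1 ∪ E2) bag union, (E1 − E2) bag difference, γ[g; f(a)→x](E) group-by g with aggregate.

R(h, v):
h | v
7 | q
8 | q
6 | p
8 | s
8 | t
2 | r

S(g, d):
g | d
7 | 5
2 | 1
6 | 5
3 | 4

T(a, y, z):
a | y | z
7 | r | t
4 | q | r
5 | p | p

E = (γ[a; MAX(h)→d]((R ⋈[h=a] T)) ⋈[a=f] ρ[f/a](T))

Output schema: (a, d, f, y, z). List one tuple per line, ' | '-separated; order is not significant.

Stepwise |·|:
  R → 6
  T → 3
  (R ⋈[h=a] T) → 1
  γ[a; MAX(h)→d]((R ⋈[h=a] T)) → 1
  T → 3
  ρ[f/a](T) → 3
  (γ[a; MAX(h)→d]((R ⋈[h=a] T)) ⋈[a=f] ρ[f/a](T)) → 1

== RESULT ==
a | d | f | y | z
7 | 7 | 7 | r | t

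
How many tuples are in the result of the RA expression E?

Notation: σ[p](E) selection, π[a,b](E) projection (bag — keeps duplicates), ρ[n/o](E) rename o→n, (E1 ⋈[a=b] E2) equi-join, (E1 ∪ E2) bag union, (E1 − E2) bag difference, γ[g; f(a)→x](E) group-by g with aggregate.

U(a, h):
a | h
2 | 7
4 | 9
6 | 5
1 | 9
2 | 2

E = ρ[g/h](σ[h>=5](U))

Per-node cardinality:
  U → 5
  σ[h>=5](U) → 4
  ρ[g/h](σ[h>=5](U)) → 4

|E| = 4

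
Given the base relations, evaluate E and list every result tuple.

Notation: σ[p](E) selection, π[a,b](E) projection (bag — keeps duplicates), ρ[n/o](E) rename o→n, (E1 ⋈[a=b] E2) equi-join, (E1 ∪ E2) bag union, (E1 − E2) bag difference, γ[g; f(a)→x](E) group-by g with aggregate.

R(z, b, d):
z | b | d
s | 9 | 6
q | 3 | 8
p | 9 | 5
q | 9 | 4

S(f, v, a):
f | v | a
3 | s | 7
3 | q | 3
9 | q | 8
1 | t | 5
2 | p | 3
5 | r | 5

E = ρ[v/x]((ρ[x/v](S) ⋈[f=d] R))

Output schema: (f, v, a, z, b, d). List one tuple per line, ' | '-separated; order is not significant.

Stepwise |·|:
  S → 6
  ρ[x/v](S) → 6
  R → 4
  (ρ[x/v](S) ⋈[f=d] R) → 1
  ρ[v/x]((ρ[x/v](S) ⋈[f=d] R)) → 1

== RESULT ==
f | v | a | z | b | d
5 | r | 5 | p | 9 | 5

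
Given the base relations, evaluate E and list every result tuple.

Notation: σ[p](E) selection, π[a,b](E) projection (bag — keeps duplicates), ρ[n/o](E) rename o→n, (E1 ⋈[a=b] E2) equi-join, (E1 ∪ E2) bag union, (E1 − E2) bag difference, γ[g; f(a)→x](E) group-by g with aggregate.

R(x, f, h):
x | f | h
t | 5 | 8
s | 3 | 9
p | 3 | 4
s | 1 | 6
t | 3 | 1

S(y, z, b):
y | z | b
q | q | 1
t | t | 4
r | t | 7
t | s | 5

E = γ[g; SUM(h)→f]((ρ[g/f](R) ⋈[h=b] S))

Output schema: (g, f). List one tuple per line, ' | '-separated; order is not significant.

Per-node cardinality:
  R → 5
  ρ[g/f](R) → 5
  S → 4
  (ρ[g/f](R) ⋈[h=b] S) → 2
  γ[g; SUM(h)→f]((ρ[g/f](R) ⋈[h=b] S)) → 1

== RESULT ==
g | f
3 | 5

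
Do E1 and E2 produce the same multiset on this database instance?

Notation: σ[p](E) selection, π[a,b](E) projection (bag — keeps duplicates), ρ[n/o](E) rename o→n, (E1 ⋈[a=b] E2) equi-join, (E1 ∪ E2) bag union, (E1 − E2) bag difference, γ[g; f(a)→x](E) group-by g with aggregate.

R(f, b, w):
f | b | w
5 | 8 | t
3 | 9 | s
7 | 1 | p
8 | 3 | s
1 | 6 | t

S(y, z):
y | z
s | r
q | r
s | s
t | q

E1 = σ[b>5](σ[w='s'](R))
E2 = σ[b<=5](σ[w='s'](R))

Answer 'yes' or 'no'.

E1 stepwise |·|:
  R → 5
  σ[w='s'](R) → 2
  σ[b>5](σ[w='s'](R)) → 1
E2 stepwise |·|:
  R → 5
  σ[w='s'](R) → 2
  σ[b<=5](σ[w='s'](R)) → 1

E1 result:
f | b | w
3 | 9 | s
E2 result:
f | b | w
8 | 3 | s
Witness: (3, 9, 's') appears 1× in E1 but 0× in E2.

no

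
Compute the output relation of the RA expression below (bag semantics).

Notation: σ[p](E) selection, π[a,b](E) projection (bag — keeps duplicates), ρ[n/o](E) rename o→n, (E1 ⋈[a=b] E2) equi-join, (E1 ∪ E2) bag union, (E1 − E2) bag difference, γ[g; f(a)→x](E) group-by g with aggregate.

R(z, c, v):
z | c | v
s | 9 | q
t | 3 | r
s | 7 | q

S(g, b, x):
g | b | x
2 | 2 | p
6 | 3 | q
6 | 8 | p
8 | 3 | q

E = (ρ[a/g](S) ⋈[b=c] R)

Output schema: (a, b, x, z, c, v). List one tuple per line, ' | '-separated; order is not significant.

Per-node cardinality:
  S → 4
  ρ[a/g](S) → 4
  R → 3
  (ρ[a/g](S) ⋈[b=c] R) → 2

== RESULT ==
a | b | x | z | c | v
6 | 3 | q | t | 3 | r
8 | 3 | q | t | 3 | r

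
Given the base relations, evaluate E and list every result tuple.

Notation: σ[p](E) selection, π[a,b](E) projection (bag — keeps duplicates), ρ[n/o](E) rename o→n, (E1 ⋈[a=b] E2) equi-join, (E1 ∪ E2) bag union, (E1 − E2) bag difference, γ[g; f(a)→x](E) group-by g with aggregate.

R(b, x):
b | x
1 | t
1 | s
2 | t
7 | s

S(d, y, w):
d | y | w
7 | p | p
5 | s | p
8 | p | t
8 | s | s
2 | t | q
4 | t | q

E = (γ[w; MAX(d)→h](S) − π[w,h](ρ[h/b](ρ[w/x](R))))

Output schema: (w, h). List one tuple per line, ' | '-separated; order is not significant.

Subexpression sizes:
  S → 6
  γ[w; MAX(d)→h](S) → 4
  R → 4
  ρ[w/x](R) → 4
  ρ[h/b](ρ[w/x](R)) → 4
  π[w,h](ρ[h/b](ρ[w/x](R))) → 4
  (γ[w; MAX(d)→h](S) − π[w,h](ρ[h/b](ρ[w/x](R)))) → 4

== RESULT ==
w | h
p | 7
q | 4
s | 8
t | 8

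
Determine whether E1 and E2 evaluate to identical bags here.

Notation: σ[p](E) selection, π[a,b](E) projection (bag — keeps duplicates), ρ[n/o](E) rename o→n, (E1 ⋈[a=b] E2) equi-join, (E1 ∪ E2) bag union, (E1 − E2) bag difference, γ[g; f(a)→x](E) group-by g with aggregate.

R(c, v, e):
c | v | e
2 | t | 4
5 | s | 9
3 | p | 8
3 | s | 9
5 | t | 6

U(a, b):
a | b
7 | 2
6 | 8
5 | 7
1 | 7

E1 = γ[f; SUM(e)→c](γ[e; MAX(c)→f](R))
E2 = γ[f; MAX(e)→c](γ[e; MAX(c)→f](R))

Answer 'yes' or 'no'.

E1 subexpression sizes:
  R → 5
  γ[e; MAX(c)→f](R) → 4
  γ[f; SUM(e)→c](γ[e; MAX(c)→f](R)) → 3
E2 subexpression sizes:
  R → 5
  γ[e; MAX(c)→f](R) → 4
  γ[f; MAX(e)→c](γ[e; MAX(c)→f](R)) → 3

E1 result:
f | c
2 | 4
3 | 8
5 | 15
E2 result:
f | c
2 | 4
3 | 8
5 | 9
Witness: (5, 15) appears 1× in E1 but 0× in E2.

no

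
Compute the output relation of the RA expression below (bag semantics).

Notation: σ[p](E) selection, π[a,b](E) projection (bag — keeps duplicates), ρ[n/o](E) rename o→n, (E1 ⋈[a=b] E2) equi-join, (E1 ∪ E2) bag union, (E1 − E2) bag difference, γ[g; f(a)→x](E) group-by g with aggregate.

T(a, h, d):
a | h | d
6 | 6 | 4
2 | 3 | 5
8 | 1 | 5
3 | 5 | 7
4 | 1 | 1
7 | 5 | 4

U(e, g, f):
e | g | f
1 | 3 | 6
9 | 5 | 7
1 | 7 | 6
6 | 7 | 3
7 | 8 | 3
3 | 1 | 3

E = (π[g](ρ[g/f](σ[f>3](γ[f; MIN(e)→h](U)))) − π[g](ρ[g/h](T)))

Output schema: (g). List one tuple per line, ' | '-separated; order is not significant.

Stepwise |·|:
  U → 6
  γ[f; MIN(e)→h](U) → 3
  σ[f>3](γ[f; MIN(e)→h](U)) → 2
  ρ[g/f](σ[f>3](γ[f; MIN(e)→h](U))) → 2
  π[g](ρ[g/f](σ[f>3](γ[f; MIN(e)→h](U)))) → 2
  T → 6
  ρ[g/h](T) → 6
  π[g](ρ[g/h](T)) → 6
  (π[g](ρ[g/f](σ[f>3](γ[f; MIN(e)→h](U)))) − π[g](ρ[g/h](T))) → 1

== RESULT ==
g
7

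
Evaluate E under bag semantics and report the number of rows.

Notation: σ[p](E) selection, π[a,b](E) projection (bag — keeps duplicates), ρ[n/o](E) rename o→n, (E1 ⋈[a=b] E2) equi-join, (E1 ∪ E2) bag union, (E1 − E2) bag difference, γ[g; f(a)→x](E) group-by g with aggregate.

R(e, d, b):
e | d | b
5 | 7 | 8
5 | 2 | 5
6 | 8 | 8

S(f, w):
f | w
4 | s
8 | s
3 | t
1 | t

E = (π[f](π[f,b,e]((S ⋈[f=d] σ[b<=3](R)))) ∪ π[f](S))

Stepwise |·|:
  S → 4
  R → 3
  σ[b<=3](R) → 0
  (S ⋈[f=d] σ[b<=3](R)) → 0
  π[f,b,e]((S ⋈[f=d] σ[b<=3](R))) → 0
  π[f](π[f,b,e]((S ⋈[f=d] σ[b<=3](R)))) → 0
  S → 4
  π[f](S) → 4
  (π[f](π[f,b,e]((S ⋈[f=d] σ[b<=3](R)))) ∪ π[f](S)) → 4

|E| = 4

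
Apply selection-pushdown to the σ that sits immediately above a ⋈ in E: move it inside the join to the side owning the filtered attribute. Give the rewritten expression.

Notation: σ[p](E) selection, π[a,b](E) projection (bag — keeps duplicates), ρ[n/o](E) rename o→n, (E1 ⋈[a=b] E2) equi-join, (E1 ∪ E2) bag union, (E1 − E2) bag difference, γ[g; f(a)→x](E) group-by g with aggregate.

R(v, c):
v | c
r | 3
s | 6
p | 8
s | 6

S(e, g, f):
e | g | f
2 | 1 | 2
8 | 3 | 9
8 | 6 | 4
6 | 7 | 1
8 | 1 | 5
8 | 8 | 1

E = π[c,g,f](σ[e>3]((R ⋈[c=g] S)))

σ filters on e, owned by the right side.
E' = π[c,g,f]((R ⋈[c=g] σ[e>3](S)))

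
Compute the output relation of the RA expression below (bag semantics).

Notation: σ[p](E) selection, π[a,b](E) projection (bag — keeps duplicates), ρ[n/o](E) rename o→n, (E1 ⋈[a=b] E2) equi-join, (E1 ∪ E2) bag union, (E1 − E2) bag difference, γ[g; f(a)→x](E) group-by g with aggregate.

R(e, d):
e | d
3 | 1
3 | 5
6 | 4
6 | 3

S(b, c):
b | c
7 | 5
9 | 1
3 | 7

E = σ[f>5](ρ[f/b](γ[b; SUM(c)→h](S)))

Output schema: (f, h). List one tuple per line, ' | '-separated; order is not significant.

Per-node cardinality:
  S → 3
  γ[b; SUM(c)→h](S) → 3
  ρ[f/b](γ[b; SUM(c)→h](S)) → 3
  σ[f>5](ρ[f/b](γ[b; SUM(c)→h](S))) → 2

== RESULT ==
f | h
7 | 5
9 | 1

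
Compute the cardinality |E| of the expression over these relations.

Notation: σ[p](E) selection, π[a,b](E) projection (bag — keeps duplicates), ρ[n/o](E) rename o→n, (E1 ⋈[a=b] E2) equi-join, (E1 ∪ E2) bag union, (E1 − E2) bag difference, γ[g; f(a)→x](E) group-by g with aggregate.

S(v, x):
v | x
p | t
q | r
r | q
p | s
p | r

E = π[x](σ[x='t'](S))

Per-node cardinality:
  S → 5
  σ[x='t'](S) → 1
  π[x](σ[x='t'](S)) → 1

|E| = 1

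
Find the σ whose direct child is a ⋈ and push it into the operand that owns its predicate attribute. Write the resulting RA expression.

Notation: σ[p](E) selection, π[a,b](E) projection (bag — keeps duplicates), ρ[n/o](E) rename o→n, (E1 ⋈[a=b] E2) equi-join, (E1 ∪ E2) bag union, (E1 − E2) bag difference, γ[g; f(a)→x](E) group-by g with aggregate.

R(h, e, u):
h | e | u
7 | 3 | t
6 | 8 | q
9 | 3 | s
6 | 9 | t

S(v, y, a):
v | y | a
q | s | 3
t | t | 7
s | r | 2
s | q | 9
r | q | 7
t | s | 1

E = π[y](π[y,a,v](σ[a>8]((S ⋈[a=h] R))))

σ filters on a, owned by the left side.
E' = π[y](π[y,a,v]((σ[a>8](S) ⋈[a=h] R)))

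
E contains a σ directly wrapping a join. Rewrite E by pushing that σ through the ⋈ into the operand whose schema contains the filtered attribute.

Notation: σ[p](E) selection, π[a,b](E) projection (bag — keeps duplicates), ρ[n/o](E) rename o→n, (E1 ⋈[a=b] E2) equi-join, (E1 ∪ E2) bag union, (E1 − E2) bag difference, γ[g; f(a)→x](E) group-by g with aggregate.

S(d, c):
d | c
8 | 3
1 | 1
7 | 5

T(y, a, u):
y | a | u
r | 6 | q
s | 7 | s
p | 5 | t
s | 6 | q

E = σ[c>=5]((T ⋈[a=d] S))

σ filters on c, owned by the right side.
E' = (T ⋈[a=d] σ[c>=5](S))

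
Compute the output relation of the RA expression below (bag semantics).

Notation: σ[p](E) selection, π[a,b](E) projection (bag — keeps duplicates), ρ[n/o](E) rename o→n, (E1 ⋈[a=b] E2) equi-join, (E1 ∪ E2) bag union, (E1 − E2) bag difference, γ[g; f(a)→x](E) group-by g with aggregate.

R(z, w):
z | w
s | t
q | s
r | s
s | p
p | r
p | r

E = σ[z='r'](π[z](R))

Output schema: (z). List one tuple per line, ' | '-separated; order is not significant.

Per-node cardinality:
  R → 6
  π[z](R) → 6
  σ[z='r'](π[z](R)) → 1

== RESULT ==
z
r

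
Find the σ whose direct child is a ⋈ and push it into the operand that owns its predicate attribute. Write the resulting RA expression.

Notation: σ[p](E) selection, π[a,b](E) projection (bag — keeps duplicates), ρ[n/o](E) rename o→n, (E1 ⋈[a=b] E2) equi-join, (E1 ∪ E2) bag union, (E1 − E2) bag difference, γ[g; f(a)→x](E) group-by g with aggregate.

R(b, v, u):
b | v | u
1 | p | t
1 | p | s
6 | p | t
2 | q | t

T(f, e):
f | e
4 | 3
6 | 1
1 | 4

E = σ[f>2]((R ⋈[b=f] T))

σ filters on f, owned by the right side.
E' = (R ⋈[b=f] σ[f>2](T))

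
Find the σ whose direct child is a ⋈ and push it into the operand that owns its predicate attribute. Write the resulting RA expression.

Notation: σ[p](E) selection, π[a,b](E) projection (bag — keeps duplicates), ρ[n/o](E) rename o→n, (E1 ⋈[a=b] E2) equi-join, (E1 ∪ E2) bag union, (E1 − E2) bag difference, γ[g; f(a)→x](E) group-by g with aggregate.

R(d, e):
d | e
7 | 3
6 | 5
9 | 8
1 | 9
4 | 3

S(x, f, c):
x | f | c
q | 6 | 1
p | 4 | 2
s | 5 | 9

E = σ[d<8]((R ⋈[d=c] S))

σ filters on d, owned by the left side.
E' = (σ[d<8](R) ⋈[d=c] S)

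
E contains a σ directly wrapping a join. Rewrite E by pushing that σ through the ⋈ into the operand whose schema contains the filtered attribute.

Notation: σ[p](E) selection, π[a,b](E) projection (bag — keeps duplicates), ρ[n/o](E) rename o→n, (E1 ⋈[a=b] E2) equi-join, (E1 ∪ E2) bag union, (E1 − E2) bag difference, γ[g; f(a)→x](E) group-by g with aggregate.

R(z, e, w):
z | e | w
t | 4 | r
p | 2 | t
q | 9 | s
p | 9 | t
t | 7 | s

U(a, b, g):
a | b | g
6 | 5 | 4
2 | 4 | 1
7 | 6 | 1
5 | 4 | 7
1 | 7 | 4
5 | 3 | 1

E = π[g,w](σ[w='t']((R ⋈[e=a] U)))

σ filters on w, owned by the left side.
E' = π[g,w]((σ[w='t'](R) ⋈[e=a] U))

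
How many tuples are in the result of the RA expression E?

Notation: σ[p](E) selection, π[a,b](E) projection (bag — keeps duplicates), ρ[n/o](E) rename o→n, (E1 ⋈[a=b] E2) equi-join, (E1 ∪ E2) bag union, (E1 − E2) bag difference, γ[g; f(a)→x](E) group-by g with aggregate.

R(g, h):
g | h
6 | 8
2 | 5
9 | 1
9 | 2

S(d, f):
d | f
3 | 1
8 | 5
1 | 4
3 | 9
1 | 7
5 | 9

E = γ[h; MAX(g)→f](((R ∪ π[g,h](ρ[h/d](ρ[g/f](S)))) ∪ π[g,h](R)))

Stepwise |·|:
  R → 4
  S → 6
  ρ[g/f](S) → 6
  ρ[h/d](ρ[g/f](S)) → 6
  π[g,h](ρ[h/d](ρ[g/f](S))) → 6
  (R ∪ π[g,h](ρ[h/d](ρ[g/f](S)))) → 10
  R → 4
  π[g,h](R) → 4
  ((R ∪ π[g,h](ρ[h/d](ρ[g/f](S)))) ∪ π[g,h](R)) → 14
  γ[h; MAX(g)→f](((R ∪ π[g,h](ρ[h/d](ρ[g/f](S)))) ∪ π[g,h](R))) → 5

|E| = 5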